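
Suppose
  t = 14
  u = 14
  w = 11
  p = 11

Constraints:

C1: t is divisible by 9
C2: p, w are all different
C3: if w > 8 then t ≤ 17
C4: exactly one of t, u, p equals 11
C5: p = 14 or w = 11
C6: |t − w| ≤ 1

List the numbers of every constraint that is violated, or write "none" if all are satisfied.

C1: 14 = 9×1 + 5, so 9 does not divide 14 — does not hold.
C2: p = w = 11, not all different — does not hold.
C3: w = 11 > 8, so we need t ≤ 17; t = 14 ≤ 17 — holds.
C4: t=14, u=14, p=11; 1 of them equals 11 — holds.
C5: p = 11 ≠ 14, but w = 11 = 11 (second disjunct) — holds.
C6: |14 − 11| = 3; 3 > 1, exceeds bound 1 — does not hold.

No — constraints 1, 2, and 6 are not satisfied.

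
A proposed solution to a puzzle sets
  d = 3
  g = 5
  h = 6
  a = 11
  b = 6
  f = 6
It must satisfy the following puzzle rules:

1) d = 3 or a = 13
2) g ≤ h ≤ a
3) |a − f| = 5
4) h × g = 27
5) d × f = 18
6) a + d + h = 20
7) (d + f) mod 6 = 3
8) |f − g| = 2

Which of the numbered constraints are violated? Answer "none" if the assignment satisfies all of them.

No — constraints 4 and 8 are not satisfied.

1) d = 3 = 3 (first disjunct)  true
2) values 5 ≤ 6 ≤ 11  true
3) |11 − 6| = 5  true
4) h × g = 6 × 5 = 30, not 27  false
5) d × f = 3 × 6 = 18  true
6) a + d + h = 11 + 3 + 6 = 20  true
7) d + f = 9; 9 mod 6 = 3  true
8) |6 − 5| = 1, not 2  false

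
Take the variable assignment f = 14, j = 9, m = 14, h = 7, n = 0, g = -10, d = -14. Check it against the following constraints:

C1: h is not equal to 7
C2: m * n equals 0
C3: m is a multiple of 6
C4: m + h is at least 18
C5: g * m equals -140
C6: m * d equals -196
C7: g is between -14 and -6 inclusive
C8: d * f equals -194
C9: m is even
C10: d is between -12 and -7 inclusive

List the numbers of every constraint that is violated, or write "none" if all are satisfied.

C1: h = 7, but 7 is required to differ — violated.
C2: m * n = 14 * 0 = 0 — satisfied.
C3: 14 = 6*2 + 2, so 6 does not divide 14 — violated.
C4: m + h = 14 + 7 = 21; 21 ≥ 18 — satisfied.
C5: g * m = -10 * 14 = -140 — satisfied.
C6: m * d = 14 * (-14) = -196 — satisfied.
C7: g = -10 lies in [-14, -6] — satisfied.
C8: d * f = -14 * 14 = -196, not -194 — violated.
C9: m = 14 is even — satisfied.
C10: d = -14 is outside [-12, -7] — violated.

Constraints 1, 3, 8, and 10 are violated.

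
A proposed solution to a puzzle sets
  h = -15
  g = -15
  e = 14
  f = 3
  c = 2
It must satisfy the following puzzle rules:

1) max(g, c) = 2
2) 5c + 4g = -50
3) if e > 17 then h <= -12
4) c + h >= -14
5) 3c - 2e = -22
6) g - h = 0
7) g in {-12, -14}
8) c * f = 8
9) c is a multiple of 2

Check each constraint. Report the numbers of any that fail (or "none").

1) max(-15, 2) = 2  true
2) 5c + 4g = 5(2) + 4(-15) = -50  true
3) e = 14, not > 17; antecedent false, conditional vacuously true  true
4) c + h = 2 + (-15) = -13; -13 ≥ -14  true
5) 3c - 2e = 3(2) - 2(14) = -22  true
6) g - h = -15 - (-15) = 0  true
7) g = -15 is not in {-12, -14}  false
8) c * f = 2 * 3 = 6, not 8  false
9) 2 / 2 = 1, so 2 divides 2  true

Constraints 7, 8 do not hold.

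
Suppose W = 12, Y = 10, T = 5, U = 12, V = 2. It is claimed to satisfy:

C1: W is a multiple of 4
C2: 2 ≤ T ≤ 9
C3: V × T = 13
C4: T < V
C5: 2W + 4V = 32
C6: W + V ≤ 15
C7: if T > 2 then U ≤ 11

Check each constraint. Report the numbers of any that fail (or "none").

No — constraints 3, 4, and 7 are not satisfied.

C1: 12 / 4 = 3, so 4 divides 12 — holds.
C2: T = 5 lies in [2, 9] — holds.
C3: V × T = 2 × 5 = 10, not 13 — fails.
C4: T = 5, V = 2; 5 ≥ 2 (want <) — fails.
C5: 2W + 4V = 2(12) + 4(2) = 32 — holds.
C6: W + V = 12 + 2 = 14; 14 ≤ 15 — holds.
C7: T = 5 > 2, so we need U ≤ 11; but U = 12 > 11 — fails.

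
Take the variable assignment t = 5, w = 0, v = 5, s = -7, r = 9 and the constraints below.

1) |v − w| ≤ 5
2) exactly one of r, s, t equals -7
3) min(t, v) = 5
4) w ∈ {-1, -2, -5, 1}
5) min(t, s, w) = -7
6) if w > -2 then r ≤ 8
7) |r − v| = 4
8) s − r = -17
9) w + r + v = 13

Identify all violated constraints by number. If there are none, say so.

Constraints 4, 6, 8, and 9 do not hold.

1) |5 − 0| = 5; 5 ≤ 5 — holds.
2) r=9, s=-7, t=5; 1 of them equals -7 — holds.
3) min(5, 5) = 5 — holds.
4) w = 0 is not in {-1, -2, -5, 1} — fails.
5) min(5, -7, 0) = -7 — holds.
6) w = 0 > -2, so we need r ≤ 8; but r = 9 > 8 — fails.
7) |9 − 5| = 4 — holds.
8) s − r = -7 − 9 = -16, not -17 — fails.
9) w + r + v = 0 + 9 + 5 = 14, not 13 — fails.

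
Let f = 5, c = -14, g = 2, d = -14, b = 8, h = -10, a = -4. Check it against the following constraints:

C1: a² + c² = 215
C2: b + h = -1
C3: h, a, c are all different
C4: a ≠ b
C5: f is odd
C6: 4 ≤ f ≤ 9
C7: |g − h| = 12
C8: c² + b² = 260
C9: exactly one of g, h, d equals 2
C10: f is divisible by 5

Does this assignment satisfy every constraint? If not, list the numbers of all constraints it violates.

No — constraints 1 and 2 are not satisfied.

C1: a² + c² = (-4)² + (-14)² = 16 + 196 = 212, not 215  ✘
C2: b + h = 8 + (-10) = -2, not -1  ✘
C3: values -10, -4, -14 are pairwise distinct  ✔
C4: a = -4, b = 8; distinct  ✔
C5: f = 5 is odd  ✔
C6: f = 5 lies in [4, 9]  ✔
C7: |2 − (-10)| = 12  ✔
C8: c² + b² = (-14)² + 8² = 196 + 64 = 260  ✔
C9: g=2, h=-10, d=-14; 1 of them equals 2  ✔
C10: 5 / 5 = 1, so 5 divides 5  ✔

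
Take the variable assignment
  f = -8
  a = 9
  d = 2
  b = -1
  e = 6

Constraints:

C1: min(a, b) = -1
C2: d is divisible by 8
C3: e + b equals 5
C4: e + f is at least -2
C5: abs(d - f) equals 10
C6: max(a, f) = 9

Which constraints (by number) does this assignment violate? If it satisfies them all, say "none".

No — constraint 2 is not satisfied.

C1: min(9, -1) = -1 — holds.
C2: 2 = 8*0 + 2, so 8 does not divide 2 — fails.
C3: e + b = 6 + (-1) = 5 — holds.
C4: e + f = 6 + (-8) = -2; -2 ≥ -2 — holds.
C5: abs(2 - (-8)) = 10 — holds.
C6: max(9, -8) = 9 — holds.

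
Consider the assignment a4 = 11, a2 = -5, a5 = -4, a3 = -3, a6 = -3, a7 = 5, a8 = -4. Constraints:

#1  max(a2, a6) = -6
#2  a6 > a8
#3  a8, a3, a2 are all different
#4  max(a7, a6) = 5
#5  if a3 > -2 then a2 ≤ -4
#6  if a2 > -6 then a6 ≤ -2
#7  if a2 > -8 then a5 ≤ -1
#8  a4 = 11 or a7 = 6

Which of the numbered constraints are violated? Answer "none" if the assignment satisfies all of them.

Violated: 1.

#1 max(-5, -3) = -3, not -6 — does not hold.
#2 a6 = -3, a8 = -4; -3 > -4 — holds.
#3 values -4, -3, -5 are pairwise distinct — holds.
#4 max(5, -3) = 5 — holds.
#5 a3 = -3, not > -2; antecedent false, conditional vacuously true — holds.
#6 a2 = -5 > -6, so we need a6 ≤ -2; a6 = -3 ≤ -2 — holds.
#7 a2 = -5 > -8, so we need a5 ≤ -1; a5 = -4 ≤ -1 — holds.
#8 a4 = 11 = 11 (first disjunct) — holds.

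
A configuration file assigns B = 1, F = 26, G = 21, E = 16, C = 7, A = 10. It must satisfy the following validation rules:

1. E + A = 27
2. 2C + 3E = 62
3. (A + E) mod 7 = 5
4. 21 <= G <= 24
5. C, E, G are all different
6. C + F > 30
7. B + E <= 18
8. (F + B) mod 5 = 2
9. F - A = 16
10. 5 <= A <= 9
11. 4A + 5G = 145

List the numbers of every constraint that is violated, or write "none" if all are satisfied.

1. E + A = 16 + 10 = 26, not 27  fails
2. 2C + 3E = 2(7) + 3(16) = 62  holds
3. A + E = 26; 26 mod 7 = 5  holds
4. G = 21 lies in [21, 24]  holds
5. values 7, 16, 21 are pairwise distinct  holds
6. C + F = 7 + 26 = 33; 33 > 30  holds
7. B + E = 1 + 16 = 17; 17 ≤ 18  holds
8. F + B = 27; 27 mod 5 = 2  holds
9. F - A = 26 - 10 = 16  holds
10. A = 10 is outside [5, 9]  fails
11. 4A + 5G = 4(10) + 5(21) = 145  holds

The assignment fails constraints 1 and 10.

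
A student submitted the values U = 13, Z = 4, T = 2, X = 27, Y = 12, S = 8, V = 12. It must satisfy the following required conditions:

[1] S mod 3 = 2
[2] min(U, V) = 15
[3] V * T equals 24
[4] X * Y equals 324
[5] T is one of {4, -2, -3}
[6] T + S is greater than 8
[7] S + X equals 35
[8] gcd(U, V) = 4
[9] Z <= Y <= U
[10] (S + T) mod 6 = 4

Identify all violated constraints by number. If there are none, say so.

[1] 8 mod 3 = 2 — satisfied.
[2] min(13, 12) = 12, not 15 — violated.
[3] V * T = 12 * 2 = 24 — satisfied.
[4] X * Y = 27 * 12 = 324 — satisfied.
[5] T = 2 is not in {4, -2, -3} — violated.
[6] T + S = 2 + 8 = 10; 10 > 8 — satisfied.
[7] S + X = 8 + 27 = 35 — satisfied.
[8] gcd(13, 12) = 1, not 4 — violated.
[9] values 4 <= 12 <= 13 — satisfied.
[10] S + T = 10; 10 mod 6 = 4 — satisfied.

No — constraints 2, 5, and 8 are not satisfied.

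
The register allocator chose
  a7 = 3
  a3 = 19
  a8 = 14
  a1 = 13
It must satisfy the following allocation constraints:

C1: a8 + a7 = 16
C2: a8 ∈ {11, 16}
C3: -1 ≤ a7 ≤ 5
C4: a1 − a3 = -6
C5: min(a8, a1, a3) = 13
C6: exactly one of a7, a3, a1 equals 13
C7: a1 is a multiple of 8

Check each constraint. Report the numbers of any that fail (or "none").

C1: a8 + a7 = 14 + 3 = 17, not 16 — does not hold.
C2: a8 = 14 is not in {11, 16} — does not hold.
C3: a7 = 3 lies in [-1, 5] — holds.
C4: a1 − a3 = 13 − 19 = -6 — holds.
C5: min(14, 13, 19) = 13 — holds.
C6: a7=3, a3=19, a1=13; 1 of them equals 13 — holds.
C7: 13 = 8×1 + 5, so 8 does not divide 13 — does not hold.

Constraints 1, 2, 7 do not hold.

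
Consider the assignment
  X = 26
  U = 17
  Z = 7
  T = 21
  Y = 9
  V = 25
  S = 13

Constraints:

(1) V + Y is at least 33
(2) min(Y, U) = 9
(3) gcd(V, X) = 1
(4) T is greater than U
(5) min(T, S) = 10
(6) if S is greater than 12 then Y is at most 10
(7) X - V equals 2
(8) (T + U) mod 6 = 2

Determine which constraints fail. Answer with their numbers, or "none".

Constraints 5, 7 do not hold.

(1) V + Y = 25 + 9 = 34; 34 ≥ 33 — holds.
(2) min(9, 17) = 9 — holds.
(3) gcd(25, 26) = 1 — holds.
(4) T = 21, U = 17; 21 > 17 — holds.
(5) min(21, 13) = 13, not 10 — fails.
(6) S = 13 > 12, so we need Y ≤ 10; Y = 9 ≤ 10 — holds.
(7) X - V = 26 - 25 = 1, not 2 — fails.
(8) T + U = 38; 38 mod 6 = 2 — holds.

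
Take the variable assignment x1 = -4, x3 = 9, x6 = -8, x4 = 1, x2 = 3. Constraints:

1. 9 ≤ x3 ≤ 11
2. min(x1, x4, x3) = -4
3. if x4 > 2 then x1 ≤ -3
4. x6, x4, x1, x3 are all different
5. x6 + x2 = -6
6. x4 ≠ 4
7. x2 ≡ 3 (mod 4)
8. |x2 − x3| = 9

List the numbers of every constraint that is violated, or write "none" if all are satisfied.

1. x3 = 9 lies in [9, 11] — holds.
2. min(-4, 1, 9) = -4 — holds.
3. x4 = 1, not > 2; antecedent false, conditional vacuously true — holds.
4. values -8, 1, -4, 9 are pairwise distinct — holds.
5. x6 + x2 = -8 + 3 = -5, not -6 — fails.
6. x4 = 1, and 1 ≠ 4 — holds.
7. 3 mod 4 = 3 — holds.
8. |3 − 9| = 6, not 9 — fails.

The assignment fails constraints 5, 8.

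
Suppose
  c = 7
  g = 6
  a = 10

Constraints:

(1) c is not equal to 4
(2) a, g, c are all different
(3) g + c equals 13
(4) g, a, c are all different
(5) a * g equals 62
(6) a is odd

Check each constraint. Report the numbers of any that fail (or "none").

No — constraints 5 and 6 are not satisfied.

(1) c = 7, and 7 ≠ 4  OK
(2) values 10, 6, 7 are pairwise distinct  OK
(3) g + c = 6 + 7 = 13  OK
(4) values 6, 10, 7 are pairwise distinct  OK
(5) a * g = 10 * 6 = 60, not 62  FAIL
(6) a = 10 is even  FAIL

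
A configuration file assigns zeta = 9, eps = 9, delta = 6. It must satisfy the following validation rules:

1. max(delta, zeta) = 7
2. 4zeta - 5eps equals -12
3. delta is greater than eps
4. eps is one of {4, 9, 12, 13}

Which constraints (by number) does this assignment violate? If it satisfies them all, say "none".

Violated: 1, 2, and 3.

1. max(6, 9) = 9, not 7 — violated.
2. 4zeta - 5eps = 4(9) - 5(9) = -9, not -12 — violated.
3. delta = 6, eps = 9; 6 ≤ 9 (want >) — violated.
4. eps = 9 is in {4, 9, 12, 13} — OK.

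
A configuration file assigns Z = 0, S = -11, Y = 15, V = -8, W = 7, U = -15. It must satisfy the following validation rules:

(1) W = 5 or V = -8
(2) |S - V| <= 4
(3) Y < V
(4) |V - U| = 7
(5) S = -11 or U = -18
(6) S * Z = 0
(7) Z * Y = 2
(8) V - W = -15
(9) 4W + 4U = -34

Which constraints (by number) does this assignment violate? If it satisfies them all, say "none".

(1) W = 7 ≠ 5, but V = -8 = -8 (second disjunct) — holds.
(2) |-11 - (-8)| = 3; 3 ≤ 4 — holds.
(3) Y = 15, V = -8; 15 ≥ -8 (want <) — does not hold.
(4) |-8 - (-15)| = 7 — holds.
(5) S = -11 = -11 (first disjunct) — holds.
(6) S * Z = -11 * 0 = 0 — holds.
(7) Z * Y = 0 * 15 = 0, not 2 — does not hold.
(8) V - W = -8 - 7 = -15 — holds.
(9) 4W + 4U = 4(7) + 4(-15) = -32, not -34 — does not hold.

Constraints 3, 7, and 9 do not hold.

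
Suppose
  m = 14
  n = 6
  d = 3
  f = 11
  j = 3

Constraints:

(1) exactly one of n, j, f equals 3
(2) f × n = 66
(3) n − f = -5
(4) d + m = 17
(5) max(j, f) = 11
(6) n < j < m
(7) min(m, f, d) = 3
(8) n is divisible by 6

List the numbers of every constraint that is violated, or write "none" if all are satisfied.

Violated: 6.

(1) n=6, j=3, f=11; 1 of them equals 3 — OK.
(2) f × n = 11 × 6 = 66 — OK.
(3) n − f = 6 − 11 = -5 — OK.
(4) d + m = 3 + 14 = 17 — OK.
(5) max(3, 11) = 11 — OK.
(6) values 6, 3, 14; n = 6 is not < j = 3 — violated.
(7) min(14, 11, 3) = 3 — OK.
(8) 6 / 6 = 1, so 6 divides 6 — OK.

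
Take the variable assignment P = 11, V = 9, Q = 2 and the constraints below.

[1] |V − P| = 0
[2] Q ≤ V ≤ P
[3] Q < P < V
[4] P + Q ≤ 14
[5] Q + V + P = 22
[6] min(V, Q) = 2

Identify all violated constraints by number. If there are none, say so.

[1] |9 − 11| = 2, not 0 — does not hold.
[2] values 2 ≤ 9 ≤ 11 — holds.
[3] values 2, 11, 9; P = 11 is not < V = 9 — does not hold.
[4] P + Q = 11 + 2 = 13; 13 ≤ 14 — holds.
[5] Q + V + P = 2 + 9 + 11 = 22 — holds.
[6] min(9, 2) = 2 — holds.

The assignment fails constraints 1 and 3.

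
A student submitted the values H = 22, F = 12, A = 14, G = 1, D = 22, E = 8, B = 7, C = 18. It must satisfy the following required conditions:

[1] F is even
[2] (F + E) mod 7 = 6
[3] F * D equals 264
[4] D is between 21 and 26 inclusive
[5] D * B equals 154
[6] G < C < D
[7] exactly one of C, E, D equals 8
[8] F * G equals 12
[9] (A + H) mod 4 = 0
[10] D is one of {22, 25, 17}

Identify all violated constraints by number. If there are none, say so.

[1] F = 12 is even  OK
[2] F + E = 20; 20 mod 7 = 6  OK
[3] F * D = 12 * 22 = 264  OK
[4] D = 22 lies in [21, 26]  OK
[5] D * B = 22 * 7 = 154  OK
[6] values 1 < 18 < 22  OK
[7] C=18, E=8, D=22; 1 of them equals 8  OK
[8] F * G = 12 * 1 = 12  OK
[9] A + H = 36; 36 mod 4 = 0  OK
[10] D = 22 is in {22, 25, 17}  OK

None — every constraint holds.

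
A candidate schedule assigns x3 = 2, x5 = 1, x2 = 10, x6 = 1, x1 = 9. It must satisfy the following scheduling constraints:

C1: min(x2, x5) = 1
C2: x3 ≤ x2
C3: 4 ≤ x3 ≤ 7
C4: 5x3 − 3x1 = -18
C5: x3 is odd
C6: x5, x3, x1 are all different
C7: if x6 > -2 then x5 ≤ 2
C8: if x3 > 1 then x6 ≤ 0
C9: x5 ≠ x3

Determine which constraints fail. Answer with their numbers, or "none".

No — constraints 3, 4, 5, 8 are not satisfied.

C1: min(10, 1) = 1  yes
C2: x3 = 2, x2 = 10; 2 ≤ 10  yes
C3: x3 = 2 is outside [4, 7]  no
C4: 5x3 − 3x1 = 5(2) − 3(9) = -17, not -18  no
C5: x3 = 2 is even  no
C6: values 1, 2, 9 are pairwise distinct  yes
C7: x6 = 1 > -2, so we need x5 ≤ 2; x5 = 1 ≤ 2  yes
C8: x3 = 2 > 1, so we need x6 ≤ 0; but x6 = 1 > 0  no
C9: x5 = 1, x3 = 2; distinct  yes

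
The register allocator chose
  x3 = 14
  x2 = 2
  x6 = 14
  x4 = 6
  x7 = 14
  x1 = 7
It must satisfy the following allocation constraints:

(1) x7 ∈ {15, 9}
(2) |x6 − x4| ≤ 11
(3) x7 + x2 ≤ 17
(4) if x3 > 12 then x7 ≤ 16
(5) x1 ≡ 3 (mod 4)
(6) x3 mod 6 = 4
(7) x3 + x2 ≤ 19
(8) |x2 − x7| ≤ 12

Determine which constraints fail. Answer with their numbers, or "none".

No — constraints 1 and 6 are not satisfied.

(1) x7 = 14 is not in {15, 9} — violated.
(2) |14 − 6| = 8; 8 ≤ 11 — OK.
(3) x7 + x2 = 14 + 2 = 16; 16 ≤ 17 — OK.
(4) x3 = 14 > 12, so we need x7 ≤ 16; x7 = 14 ≤ 16 — OK.
(5) 7 mod 4 = 3 — OK.
(6) 14 mod 6 = 2, not 4 — violated.
(7) x3 + x2 = 14 + 2 = 16; 16 ≤ 19 — OK.
(8) |2 − 14| = 12; 12 ≤ 12 — OK.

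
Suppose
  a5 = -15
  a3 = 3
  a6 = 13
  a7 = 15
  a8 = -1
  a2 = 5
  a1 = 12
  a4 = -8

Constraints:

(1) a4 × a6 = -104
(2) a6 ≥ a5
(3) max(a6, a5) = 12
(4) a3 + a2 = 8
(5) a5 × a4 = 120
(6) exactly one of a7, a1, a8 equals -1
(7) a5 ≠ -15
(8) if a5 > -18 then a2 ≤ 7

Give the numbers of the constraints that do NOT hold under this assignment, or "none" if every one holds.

Violated: 3 and 7.

(1) a4 × a6 = -8 × 13 = -104  yes
(2) a6 = 13, a5 = -15; 13 ≥ -15  yes
(3) max(13, -15) = 13, not 12  no
(4) a3 + a2 = 3 + 5 = 8  yes
(5) a5 × a4 = -15 × (-8) = 120  yes
(6) a7=15, a1=12, a8=-1; 1 of them equals -1  yes
(7) a5 = -15, but -15 is required to differ  no
(8) a5 = -15 > -18, so we need a2 ≤ 7; a2 = 5 ≤ 7  yes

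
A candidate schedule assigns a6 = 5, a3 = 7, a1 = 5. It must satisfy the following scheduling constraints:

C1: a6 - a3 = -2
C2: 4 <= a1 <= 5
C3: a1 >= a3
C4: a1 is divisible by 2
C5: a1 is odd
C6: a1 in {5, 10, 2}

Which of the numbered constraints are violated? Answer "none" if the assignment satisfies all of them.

Constraints 3, 4 are violated.

C1: a6 - a3 = 5 - 7 = -2  OK
C2: a1 = 5 lies in [4, 5]  OK
C3: a1 = 5, a3 = 7; 5 < 7 (want ≥)  FAIL
C4: 5 = 2*2 + 1, so 2 does not divide 5  FAIL
C5: a1 = 5 is odd  OK
C6: a1 = 5 is in {5, 10, 2}  OK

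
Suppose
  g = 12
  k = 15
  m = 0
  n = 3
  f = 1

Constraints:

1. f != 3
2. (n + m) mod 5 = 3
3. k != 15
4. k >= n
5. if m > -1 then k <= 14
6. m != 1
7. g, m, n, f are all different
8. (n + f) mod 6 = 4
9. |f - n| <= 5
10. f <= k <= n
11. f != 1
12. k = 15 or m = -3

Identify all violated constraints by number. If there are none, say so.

The assignment fails constraints 3, 5, 10, and 11.

1. f = 1, and 1 ≠ 3  holds
2. n + m = 3; 3 mod 5 = 3  holds
3. k = 15, but 15 is required to differ  fails
4. k = 15, n = 3; 15 ≥ 3  holds
5. m = 0 > -1, so we need k ≤ 14; but k = 15 > 14  fails
6. m = 0, and 0 ≠ 1  holds
7. values 12, 0, 3, 1 are pairwise distinct  holds
8. n + f = 4; 4 mod 6 = 4  holds
9. |1 - 3| = 2; 2 ≤ 5  holds
10. values 1, 15, 3; k = 15 is not <= n = 3  fails
11. f = 1, but 1 is required to differ  fails
12. k = 15 = 15 (first disjunct)  holds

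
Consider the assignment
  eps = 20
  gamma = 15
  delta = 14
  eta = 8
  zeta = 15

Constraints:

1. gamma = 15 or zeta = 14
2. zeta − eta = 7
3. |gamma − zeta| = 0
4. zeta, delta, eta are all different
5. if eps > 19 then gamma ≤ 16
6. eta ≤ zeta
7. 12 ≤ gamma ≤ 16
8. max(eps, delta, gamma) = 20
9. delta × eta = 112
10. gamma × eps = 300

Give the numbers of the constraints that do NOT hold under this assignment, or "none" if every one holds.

1. gamma = 15 = 15 (first disjunct)  holds
2. zeta − eta = 15 − 8 = 7  holds
3. |15 − 15| = 0  holds
4. values 15, 14, 8 are pairwise distinct  holds
5. eps = 20 > 19, so we need gamma ≤ 16; gamma = 15 ≤ 16  holds
6. eta = 8, zeta = 15; 8 ≤ 15  holds
7. gamma = 15 lies in [12, 16]  holds
8. max(20, 14, 15) = 20  holds
9. delta × eta = 14 × 8 = 112  holds
10. gamma × eps = 15 × 20 = 300  holds

All constraints are satisfied.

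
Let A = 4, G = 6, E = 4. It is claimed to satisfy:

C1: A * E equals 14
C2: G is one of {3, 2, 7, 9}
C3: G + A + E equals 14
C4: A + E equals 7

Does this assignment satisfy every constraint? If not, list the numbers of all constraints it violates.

C1: A * E = 4 * 4 = 16, not 14 — violated.
C2: G = 6 is not in {3, 2, 7, 9} — violated.
C3: G + A + E = 6 + 4 + 4 = 14 — satisfied.
C4: A + E = 4 + 4 = 8, not 7 — violated.

The assignment fails constraints 1, 2, 4.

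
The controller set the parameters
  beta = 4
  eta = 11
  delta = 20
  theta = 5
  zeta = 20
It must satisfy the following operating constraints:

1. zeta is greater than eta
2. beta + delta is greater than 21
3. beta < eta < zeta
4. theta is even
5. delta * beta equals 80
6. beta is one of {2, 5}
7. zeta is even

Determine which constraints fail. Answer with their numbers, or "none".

Constraints 4 and 6 do not hold.

1. zeta = 20, eta = 11; 20 > 11  ✓
2. beta + delta = 4 + 20 = 24; 24 > 21  ✓
3. values 4 < 11 < 20  ✓
4. theta = 5 is odd  ✗
5. delta * beta = 20 * 4 = 80  ✓
6. beta = 4 is not in {2, 5}  ✗
7. zeta = 20 is even  ✓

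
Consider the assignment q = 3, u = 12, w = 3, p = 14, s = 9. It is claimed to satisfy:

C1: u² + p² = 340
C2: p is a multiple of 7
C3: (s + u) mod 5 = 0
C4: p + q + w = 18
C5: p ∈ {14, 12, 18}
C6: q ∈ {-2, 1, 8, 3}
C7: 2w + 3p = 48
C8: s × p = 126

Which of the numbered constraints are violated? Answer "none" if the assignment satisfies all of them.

C1: u² + p² = 12² + 14² = 144 + 196 = 340 — OK.
C2: 14 / 7 = 2, so 7 divides 14 — OK.
C3: s + u = 21; 21 mod 5 = 1, not 0 — violated.
C4: p + q + w = 14 + 3 + 3 = 20, not 18 — violated.
C5: p = 14 is in {14, 12, 18} — OK.
C6: q = 3 is in {-2, 1, 8, 3} — OK.
C7: 2w + 3p = 2(3) + 3(14) = 48 — OK.
C8: s × p = 9 × 14 = 126 — OK.

Constraints 3 and 4 do not hold.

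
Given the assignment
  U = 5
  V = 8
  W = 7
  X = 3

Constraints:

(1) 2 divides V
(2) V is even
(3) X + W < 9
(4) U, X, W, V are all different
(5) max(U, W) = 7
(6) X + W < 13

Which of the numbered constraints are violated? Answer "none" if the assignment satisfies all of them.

Violated: 3.

(1) 8 / 2 = 4, so 2 divides 8  OK
(2) V = 8 is even  OK
(3) X + W = 3 + 7 = 10; 10 ≥ 9, bound 9 not met  FAIL
(4) values 5, 3, 7, 8 are pairwise distinct  OK
(5) max(5, 7) = 7  OK
(6) X + W = 3 + 7 = 10; 10 < 13  OK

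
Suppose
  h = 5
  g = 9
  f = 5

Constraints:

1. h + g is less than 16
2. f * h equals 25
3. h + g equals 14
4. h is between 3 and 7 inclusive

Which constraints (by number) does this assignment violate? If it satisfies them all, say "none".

No violations.

1. h + g = 5 + 9 = 14; 14 < 16 — holds.
2. f * h = 5 * 5 = 25 — holds.
3. h + g = 5 + 9 = 14 — holds.
4. h = 5 lies in [3, 7] — holds.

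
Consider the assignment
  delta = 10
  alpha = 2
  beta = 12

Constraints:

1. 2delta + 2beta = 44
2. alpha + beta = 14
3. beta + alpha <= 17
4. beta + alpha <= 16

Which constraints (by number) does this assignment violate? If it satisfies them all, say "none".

Yes — all constraints hold.

1. 2delta + 2beta = 2(10) + 2(12) = 44 — holds.
2. alpha + beta = 2 + 12 = 14 — holds.
3. beta + alpha = 12 + 2 = 14; 14 ≤ 17 — holds.
4. beta + alpha = 12 + 2 = 14; 14 ≤ 16 — holds.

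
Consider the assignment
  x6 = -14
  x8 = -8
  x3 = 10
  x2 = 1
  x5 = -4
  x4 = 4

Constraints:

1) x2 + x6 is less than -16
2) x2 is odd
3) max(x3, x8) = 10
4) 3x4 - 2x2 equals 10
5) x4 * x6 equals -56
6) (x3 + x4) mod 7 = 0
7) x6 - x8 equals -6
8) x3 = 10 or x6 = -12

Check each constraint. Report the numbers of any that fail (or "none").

Constraint 1 is violated.

1) x2 + x6 = 1 + (-14) = -13; -13 ≥ -16, bound -16 not met — violated.
2) x2 = 1 is odd — satisfied.
3) max(10, -8) = 10 — satisfied.
4) 3x4 - 2x2 = 3(4) - 2(1) = 10 — satisfied.
5) x4 * x6 = 4 * (-14) = -56 — satisfied.
6) x3 + x4 = 14; 14 mod 7 = 0 — satisfied.
7) x6 - x8 = -14 - (-8) = -6 — satisfied.
8) x3 = 10 = 10 (first disjunct) — satisfied.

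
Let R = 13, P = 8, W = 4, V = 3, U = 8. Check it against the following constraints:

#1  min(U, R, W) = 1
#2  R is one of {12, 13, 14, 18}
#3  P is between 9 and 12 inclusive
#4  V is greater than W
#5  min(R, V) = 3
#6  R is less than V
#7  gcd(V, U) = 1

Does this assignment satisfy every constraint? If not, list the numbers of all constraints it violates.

#1 min(8, 13, 4) = 4, not 1 — violated.
#2 R = 13 is in {12, 13, 14, 18} — satisfied.
#3 P = 8 is outside [9, 12] — violated.
#4 V = 3, W = 4; 3 ≤ 4 (want >) — violated.
#5 min(13, 3) = 3 — satisfied.
#6 R = 13, V = 3; 13 ≥ 3 (want <) — violated.
#7 gcd(3, 8) = 1 — satisfied.

Violated: 1, 3, 4, and 6.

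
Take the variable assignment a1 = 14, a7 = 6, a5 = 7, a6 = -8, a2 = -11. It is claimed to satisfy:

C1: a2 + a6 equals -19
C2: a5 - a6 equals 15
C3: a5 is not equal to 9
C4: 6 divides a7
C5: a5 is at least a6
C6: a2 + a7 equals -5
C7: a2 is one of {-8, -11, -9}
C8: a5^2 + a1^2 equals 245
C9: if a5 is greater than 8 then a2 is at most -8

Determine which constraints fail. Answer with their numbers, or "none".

C1: a2 + a6 = -11 + (-8) = -19  OK
C2: a5 - a6 = 7 - (-8) = 15  OK
C3: a5 = 7, and 7 ≠ 9  OK
C4: 6 / 6 = 1, so 6 divides 6  OK
C5: a5 = 7, a6 = -8; 7 ≥ -8  OK
C6: a2 + a7 = -11 + 6 = -5  OK
C7: a2 = -11 is in {-8, -11, -9}  OK
C8: a5^2 + a1^2 = 7^2 + 14^2 = 49 + 196 = 245  OK
C9: a5 = 7, not > 8; antecedent false, conditional vacuously true  OK

The assignment satisfies every constraint.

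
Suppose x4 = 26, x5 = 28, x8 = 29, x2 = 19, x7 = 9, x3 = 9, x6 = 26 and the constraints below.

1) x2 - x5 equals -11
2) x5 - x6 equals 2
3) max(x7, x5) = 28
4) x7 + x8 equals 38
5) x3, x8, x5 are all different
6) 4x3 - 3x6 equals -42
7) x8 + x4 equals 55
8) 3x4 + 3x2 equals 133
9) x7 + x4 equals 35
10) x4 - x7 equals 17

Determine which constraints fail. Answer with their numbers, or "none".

No — constraints 1, 8 are not satisfied.

1) x2 - x5 = 19 - 28 = -9, not -11  no
2) x5 - x6 = 28 - 26 = 2  yes
3) max(9, 28) = 28  yes
4) x7 + x8 = 9 + 29 = 38  yes
5) values 9, 29, 28 are pairwise distinct  yes
6) 4x3 - 3x6 = 4(9) - 3(26) = -42  yes
7) x8 + x4 = 29 + 26 = 55  yes
8) 3x4 + 3x2 = 3(26) + 3(19) = 135, not 133  no
9) x7 + x4 = 9 + 26 = 35  yes
10) x4 - x7 = 26 - 9 = 17  yes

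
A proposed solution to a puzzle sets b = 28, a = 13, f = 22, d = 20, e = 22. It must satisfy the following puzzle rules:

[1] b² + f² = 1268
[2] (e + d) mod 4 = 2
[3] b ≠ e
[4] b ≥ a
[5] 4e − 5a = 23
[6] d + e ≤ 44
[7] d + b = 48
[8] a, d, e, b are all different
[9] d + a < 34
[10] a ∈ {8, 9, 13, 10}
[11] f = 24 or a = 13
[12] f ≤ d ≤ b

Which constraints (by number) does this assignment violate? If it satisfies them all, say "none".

Constraint 12 does not hold.

[1] b² + f² = 28² + 22² = 784 + 484 = 1268 — satisfied.
[2] e + d = 42; 42 mod 4 = 2 — satisfied.
[3] b = 28, e = 22; distinct — satisfied.
[4] b = 28, a = 13; 28 ≥ 13 — satisfied.
[5] 4e − 5a = 4(22) − 5(13) = 23 — satisfied.
[6] d + e = 20 + 22 = 42; 42 ≤ 44 — satisfied.
[7] d + b = 20 + 28 = 48 — satisfied.
[8] values 13, 20, 22, 28 are pairwise distinct — satisfied.
[9] d + a = 20 + 13 = 33; 33 < 34 — satisfied.
[10] a = 13 is in {8, 9, 13, 10} — satisfied.
[11] f = 22 ≠ 24, but a = 13 = 13 (second disjunct) — satisfied.
[12] values 22, 20, 28; f = 22 is not ≤ d = 20 — violated.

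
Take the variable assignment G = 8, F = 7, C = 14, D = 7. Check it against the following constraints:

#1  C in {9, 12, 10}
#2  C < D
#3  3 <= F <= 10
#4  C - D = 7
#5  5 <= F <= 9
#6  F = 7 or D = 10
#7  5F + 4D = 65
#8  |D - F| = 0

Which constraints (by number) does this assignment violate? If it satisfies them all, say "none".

#1 C = 14 is not in {9, 12, 10} — violated.
#2 C = 14, D = 7; 14 ≥ 7 (want <) — violated.
#3 F = 7 lies in [3, 10] — satisfied.
#4 C - D = 14 - 7 = 7 — satisfied.
#5 F = 7 lies in [5, 9] — satisfied.
#6 F = 7 = 7 (first disjunct) — satisfied.
#7 5F + 4D = 5(7) + 4(7) = 63, not 65 — violated.
#8 |7 - 7| = 0 — satisfied.

The assignment fails constraints 1, 2, 7.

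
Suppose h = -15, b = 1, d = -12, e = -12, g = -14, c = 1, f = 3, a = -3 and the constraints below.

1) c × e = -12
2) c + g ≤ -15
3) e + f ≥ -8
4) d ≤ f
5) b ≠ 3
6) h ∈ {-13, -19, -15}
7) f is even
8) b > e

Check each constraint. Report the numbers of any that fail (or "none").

The assignment fails constraints 2, 3, 7.

1) c × e = 1 × (-12) = -12 — OK.
2) c + g = 1 + (-14) = -13; -13 > -15, bound -15 not met — violated.
3) e + f = -12 + 3 = -9; -9 < -8, bound -8 not met — violated.
4) d = -12, f = 3; -12 ≤ 3 — OK.
5) b = 1, and 1 ≠ 3 — OK.
6) h = -15 is in {-13, -19, -15} — OK.
7) f = 3 is odd — violated.
8) b = 1, e = -12; 1 > -12 — OK.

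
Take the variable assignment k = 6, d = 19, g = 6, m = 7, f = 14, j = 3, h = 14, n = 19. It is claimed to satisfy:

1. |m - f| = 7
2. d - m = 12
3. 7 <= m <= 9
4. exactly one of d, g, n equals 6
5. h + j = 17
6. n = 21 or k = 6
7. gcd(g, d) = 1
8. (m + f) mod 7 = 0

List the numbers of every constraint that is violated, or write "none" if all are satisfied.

The assignment satisfies every constraint.

1. |7 - 14| = 7  ✓
2. d - m = 19 - 7 = 12  ✓
3. m = 7 lies in [7, 9]  ✓
4. d=19, g=6, n=19; 1 of them equals 6  ✓
5. h + j = 14 + 3 = 17  ✓
6. n = 19 ≠ 21, but k = 6 = 6 (second disjunct)  ✓
7. gcd(6, 19) = 1  ✓
8. m + f = 21; 21 mod 7 = 0  ✓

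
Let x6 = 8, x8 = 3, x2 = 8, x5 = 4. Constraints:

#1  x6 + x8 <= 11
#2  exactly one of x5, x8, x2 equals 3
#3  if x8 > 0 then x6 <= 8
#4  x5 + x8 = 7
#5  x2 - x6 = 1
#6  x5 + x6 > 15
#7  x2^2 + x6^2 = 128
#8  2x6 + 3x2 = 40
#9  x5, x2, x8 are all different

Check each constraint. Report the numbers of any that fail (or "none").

No — constraints 5 and 6 are not satisfied.

#1 x6 + x8 = 8 + 3 = 11; 11 ≤ 11 — holds.
#2 x5=4, x8=3, x2=8; 1 of them equals 3 — holds.
#3 x8 = 3 > 0, so we need x6 ≤ 8; x6 = 8 ≤ 8 — holds.
#4 x5 + x8 = 4 + 3 = 7 — holds.
#5 x2 - x6 = 8 - 8 = 0, not 1 — does not hold.
#6 x5 + x6 = 4 + 8 = 12; 12 ≤ 15, bound 15 not met — does not hold.
#7 x2^2 + x6^2 = 8^2 + 8^2 = 64 + 64 = 128 — holds.
#8 2x6 + 3x2 = 2(8) + 3(8) = 40 — holds.
#9 values 4, 8, 3 are pairwise distinct — holds.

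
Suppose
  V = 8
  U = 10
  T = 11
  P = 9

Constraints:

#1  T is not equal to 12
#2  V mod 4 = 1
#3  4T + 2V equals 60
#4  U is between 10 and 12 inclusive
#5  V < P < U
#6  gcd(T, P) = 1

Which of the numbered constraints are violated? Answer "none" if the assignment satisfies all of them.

#1 T = 11, and 11 ≠ 12 — holds.
#2 8 mod 4 = 0, not 1 — does not hold.
#3 4T + 2V = 4(11) + 2(8) = 60 — holds.
#4 U = 10 lies in [10, 12] — holds.
#5 values 8 < 9 < 10 — holds.
#6 gcd(11, 9) = 1 — holds.

The assignment fails constraint 2.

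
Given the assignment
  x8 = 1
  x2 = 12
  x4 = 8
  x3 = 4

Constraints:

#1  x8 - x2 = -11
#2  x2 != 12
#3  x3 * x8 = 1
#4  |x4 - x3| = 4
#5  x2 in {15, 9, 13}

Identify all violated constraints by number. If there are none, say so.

#1 x8 - x2 = 1 - 12 = -11 — holds.
#2 x2 = 12, but 12 is required to differ — does not hold.
#3 x3 * x8 = 4 * 1 = 4, not 1 — does not hold.
#4 |8 - 4| = 4 — holds.
#5 x2 = 12 is not in {15, 9, 13} — does not hold.

Violated: 2, 3, 5.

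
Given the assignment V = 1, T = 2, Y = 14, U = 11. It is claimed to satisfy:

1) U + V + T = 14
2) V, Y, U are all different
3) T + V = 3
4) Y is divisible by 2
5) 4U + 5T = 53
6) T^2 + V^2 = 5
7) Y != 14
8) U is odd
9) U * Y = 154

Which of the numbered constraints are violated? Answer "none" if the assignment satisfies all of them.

Constraints 5, 7 are violated.

1) U + V + T = 11 + 1 + 2 = 14  ✔
2) values 1, 14, 11 are pairwise distinct  ✔
3) T + V = 2 + 1 = 3  ✔
4) 14 / 2 = 7, so 2 divides 14  ✔
5) 4U + 5T = 4(11) + 5(2) = 54, not 53  ✘
6) T^2 + V^2 = 2^2 + 1^2 = 4 + 1 = 5  ✔
7) Y = 14, but 14 is required to differ  ✘
8) U = 11 is odd  ✔
9) U * Y = 11 * 14 = 154  ✔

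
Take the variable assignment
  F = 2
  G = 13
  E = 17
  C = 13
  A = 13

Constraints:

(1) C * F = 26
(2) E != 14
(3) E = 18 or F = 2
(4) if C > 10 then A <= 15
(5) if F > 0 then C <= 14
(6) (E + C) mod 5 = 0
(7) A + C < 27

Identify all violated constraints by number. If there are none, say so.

(1) C * F = 13 * 2 = 26 — satisfied.
(2) E = 17, and 17 ≠ 14 — satisfied.
(3) E = 17 ≠ 18, but F = 2 = 2 (second disjunct) — satisfied.
(4) C = 13 > 10, so we need A ≤ 15; A = 13 ≤ 15 — satisfied.
(5) F = 2 > 0, so we need C ≤ 14; C = 13 ≤ 14 — satisfied.
(6) E + C = 30; 30 mod 5 = 0 — satisfied.
(7) A + C = 13 + 13 = 26; 26 < 27 — satisfied.

Yes — all constraints hold.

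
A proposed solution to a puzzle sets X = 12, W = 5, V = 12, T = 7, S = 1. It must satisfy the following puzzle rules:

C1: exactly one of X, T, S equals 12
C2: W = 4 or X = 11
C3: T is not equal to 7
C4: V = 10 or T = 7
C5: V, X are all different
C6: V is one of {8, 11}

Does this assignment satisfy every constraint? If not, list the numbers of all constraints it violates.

Constraints 2, 3, 5, and 6 are violated.

C1: X=12, T=7, S=1; 1 of them equals 12 — OK.
C2: W = 5 ≠ 4 and X = 12 ≠ 11; both disjuncts false — violated.
C3: T = 7, but 7 is required to differ — violated.
C4: V = 12 ≠ 10, but T = 7 = 7 (second disjunct) — OK.
C5: V = X = 12, not all different — violated.
C6: V = 12 is not in {8, 11} — violated.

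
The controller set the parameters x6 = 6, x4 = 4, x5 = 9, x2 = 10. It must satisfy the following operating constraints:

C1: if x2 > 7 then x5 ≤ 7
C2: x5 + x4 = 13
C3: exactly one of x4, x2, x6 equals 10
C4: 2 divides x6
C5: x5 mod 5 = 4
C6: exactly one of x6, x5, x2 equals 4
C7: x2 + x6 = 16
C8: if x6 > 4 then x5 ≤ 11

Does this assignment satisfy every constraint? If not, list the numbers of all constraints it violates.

C1: x2 = 10 > 7, so we need x5 ≤ 7; but x5 = 9 > 7  false
C2: x5 + x4 = 9 + 4 = 13  true
C3: x4=4, x2=10, x6=6; 1 of them equals 10  true
C4: 6 / 2 = 3, so 2 divides 6  true
C5: 9 mod 5 = 4  true
C6: x6=6, x5=9, x2=10; 0 of them equal 4, not exactly one  false
C7: x2 + x6 = 10 + 6 = 16  true
C8: x6 = 6 > 4, so we need x5 ≤ 11; x5 = 9 ≤ 11  true

Constraints 1 and 6 are violated.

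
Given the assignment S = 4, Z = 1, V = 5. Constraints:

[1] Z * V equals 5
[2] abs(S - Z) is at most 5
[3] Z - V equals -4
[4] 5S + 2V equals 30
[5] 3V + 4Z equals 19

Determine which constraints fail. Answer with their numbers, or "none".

[1] Z * V = 1 * 5 = 5 — OK.
[2] abs(4 - 1) = 3; 3 ≤ 5 — OK.
[3] Z - V = 1 - 5 = -4 — OK.
[4] 5S + 2V = 5(4) + 2(5) = 30 — OK.
[5] 3V + 4Z = 3(5) + 4(1) = 19 — OK.

All constraints are satisfied.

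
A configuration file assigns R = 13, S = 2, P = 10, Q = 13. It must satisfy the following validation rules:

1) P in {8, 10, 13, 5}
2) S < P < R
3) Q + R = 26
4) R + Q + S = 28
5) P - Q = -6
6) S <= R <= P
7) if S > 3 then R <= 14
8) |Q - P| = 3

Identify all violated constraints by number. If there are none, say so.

Constraints 5 and 6 are violated.

1) P = 10 is in {8, 10, 13, 5}  ✓
2) values 2 < 10 < 13  ✓
3) Q + R = 13 + 13 = 26  ✓
4) R + Q + S = 13 + 13 + 2 = 28  ✓
5) P - Q = 10 - 13 = -3, not -6  ✗
6) values 2, 13, 10; R = 13 is not <= P = 10  ✗
7) S = 2, not > 3; antecedent false, conditional vacuously true  ✓
8) |13 - 10| = 3  ✓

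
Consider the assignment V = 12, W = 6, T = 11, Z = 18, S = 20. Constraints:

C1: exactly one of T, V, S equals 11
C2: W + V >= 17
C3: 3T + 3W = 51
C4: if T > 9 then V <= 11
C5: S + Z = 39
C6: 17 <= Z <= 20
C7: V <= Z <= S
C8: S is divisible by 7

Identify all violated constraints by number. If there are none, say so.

No — constraints 4, 5, 8 are not satisfied.

C1: T=11, V=12, S=20; 1 of them equals 11 — satisfied.
C2: W + V = 6 + 12 = 18; 18 ≥ 17 — satisfied.
C3: 3T + 3W = 3(11) + 3(6) = 51 — satisfied.
C4: T = 11 > 9, so we need V ≤ 11; but V = 12 > 11 — violated.
C5: S + Z = 20 + 18 = 38, not 39 — violated.
C6: Z = 18 lies in [17, 20] — satisfied.
C7: values 12 <= 18 <= 20 — satisfied.
C8: 20 = 7*2 + 6, so 7 does not divide 20 — violated.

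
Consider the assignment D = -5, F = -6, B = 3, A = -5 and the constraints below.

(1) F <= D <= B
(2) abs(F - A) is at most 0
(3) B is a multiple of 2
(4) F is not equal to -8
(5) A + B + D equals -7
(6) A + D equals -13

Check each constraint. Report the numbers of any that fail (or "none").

(1) values -6 <= -5 <= 3 — satisfied.
(2) abs(-6 - (-5)) = 1; 1 > 0, exceeds bound 0 — violated.
(3) 3 = 2*1 + 1, so 2 does not divide 3 — violated.
(4) F = -6, and -6 ≠ -8 — satisfied.
(5) A + B + D = -5 + 3 + (-5) = -7 — satisfied.
(6) A + D = -5 + (-5) = -10, not -13 — violated.

Constraints 2, 3, 6 do not hold.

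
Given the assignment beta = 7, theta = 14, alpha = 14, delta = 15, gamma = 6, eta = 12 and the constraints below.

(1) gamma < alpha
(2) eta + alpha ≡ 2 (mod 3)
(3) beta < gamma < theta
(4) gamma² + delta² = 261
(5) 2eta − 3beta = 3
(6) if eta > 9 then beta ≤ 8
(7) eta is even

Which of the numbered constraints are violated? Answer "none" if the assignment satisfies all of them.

(1) gamma = 6, alpha = 14; 6 < 14 — satisfied.
(2) eta + alpha = 26; 26 mod 3 = 2 — satisfied.
(3) values 7, 6, 14; beta = 7 is not < gamma = 6 — violated.
(4) gamma² + delta² = 6² + 15² = 36 + 225 = 261 — satisfied.
(5) 2eta − 3beta = 2(12) − 3(7) = 3 — satisfied.
(6) eta = 12 > 9, so we need beta ≤ 8; beta = 7 ≤ 8 — satisfied.
(7) eta = 12 is even — satisfied.

Constraint 3 does not hold.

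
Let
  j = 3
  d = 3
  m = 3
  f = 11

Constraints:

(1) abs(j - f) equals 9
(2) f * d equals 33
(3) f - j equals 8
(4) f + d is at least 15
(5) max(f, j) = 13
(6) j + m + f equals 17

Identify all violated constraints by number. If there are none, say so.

Violated: 1, 4, 5.

(1) abs(3 - 11) = 8, not 9 — does not hold.
(2) f * d = 11 * 3 = 33 — holds.
(3) f - j = 11 - 3 = 8 — holds.
(4) f + d = 11 + 3 = 14; 14 < 15, bound 15 not met — does not hold.
(5) max(11, 3) = 11, not 13 — does not hold.
(6) j + m + f = 3 + 3 + 11 = 17 — holds.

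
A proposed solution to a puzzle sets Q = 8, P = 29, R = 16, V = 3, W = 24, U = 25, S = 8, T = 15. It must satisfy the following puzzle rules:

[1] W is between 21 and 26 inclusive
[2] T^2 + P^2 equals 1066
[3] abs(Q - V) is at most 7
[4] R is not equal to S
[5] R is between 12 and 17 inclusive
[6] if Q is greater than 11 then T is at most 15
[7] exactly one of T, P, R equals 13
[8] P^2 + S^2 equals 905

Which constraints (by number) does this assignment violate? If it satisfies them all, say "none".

Violated: 7.

[1] W = 24 lies in [21, 26]  holds
[2] T^2 + P^2 = 15^2 + 29^2 = 225 + 841 = 1066  holds
[3] abs(8 - 3) = 5; 5 ≤ 7  holds
[4] R = 16, S = 8; distinct  holds
[5] R = 16 lies in [12, 17]  holds
[6] Q = 8, not > 11; antecedent false, conditional vacuously true  holds
[7] T=15, P=29, R=16; 0 of them equal 13, not exactly one  fails
[8] P^2 + S^2 = 29^2 + 8^2 = 841 + 64 = 905  holds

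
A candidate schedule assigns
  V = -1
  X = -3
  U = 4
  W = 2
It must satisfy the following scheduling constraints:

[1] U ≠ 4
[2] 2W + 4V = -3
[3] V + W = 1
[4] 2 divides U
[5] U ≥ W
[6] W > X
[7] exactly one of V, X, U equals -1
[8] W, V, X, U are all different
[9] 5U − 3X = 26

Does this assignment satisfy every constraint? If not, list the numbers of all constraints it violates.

[1] U = 4, but 4 is required to differ — violated.
[2] 2W + 4V = 2(2) + 4(-1) = 0, not -3 — violated.
[3] V + W = -1 + 2 = 1 — OK.
[4] 4 / 2 = 2, so 2 divides 4 — OK.
[5] U = 4, W = 2; 4 ≥ 2 — OK.
[6] W = 2, X = -3; 2 > -3 — OK.
[7] V=-1, X=-3, U=4; 1 of them equals -1 — OK.
[8] values 2, -1, -3, 4 are pairwise distinct — OK.
[9] 5U − 3X = 5(4) − 3(-3) = 29, not 26 — violated.

The assignment fails constraints 1, 2, and 9.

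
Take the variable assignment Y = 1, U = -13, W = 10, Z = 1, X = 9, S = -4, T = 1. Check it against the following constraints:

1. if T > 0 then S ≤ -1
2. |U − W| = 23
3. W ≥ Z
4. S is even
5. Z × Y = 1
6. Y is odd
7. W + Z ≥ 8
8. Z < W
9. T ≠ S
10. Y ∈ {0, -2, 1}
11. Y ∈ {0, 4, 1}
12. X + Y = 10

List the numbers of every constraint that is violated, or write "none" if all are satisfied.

All constraints are satisfied.

1. T = 1 > 0, so we need S ≤ -1; S = -4 ≤ -1 — OK.
2. |-13 − 10| = 23 — OK.
3. W = 10, Z = 1; 10 ≥ 1 — OK.
4. S = -4 is even — OK.
5. Z × Y = 1 × 1 = 1 — OK.
6. Y = 1 is odd — OK.
7. W + Z = 10 + 1 = 11; 11 ≥ 8 — OK.
8. Z = 1, W = 10; 1 < 10 — OK.
9. T = 1, S = -4; distinct — OK.
10. Y = 1 is in {0, -2, 1} — OK.
11. Y = 1 is in {0, 4, 1} — OK.
12. X + Y = 9 + 1 = 10 — OK.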